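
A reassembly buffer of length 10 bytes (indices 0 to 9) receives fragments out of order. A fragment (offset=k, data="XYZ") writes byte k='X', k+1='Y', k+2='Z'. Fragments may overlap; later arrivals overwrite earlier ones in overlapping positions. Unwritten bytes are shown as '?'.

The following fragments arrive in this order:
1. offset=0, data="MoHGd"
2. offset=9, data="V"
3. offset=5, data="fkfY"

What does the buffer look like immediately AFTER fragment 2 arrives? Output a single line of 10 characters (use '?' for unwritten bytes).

Fragment 1: offset=0 data="MoHGd" -> buffer=MoHGd?????
Fragment 2: offset=9 data="V" -> buffer=MoHGd????V

Answer: MoHGd????V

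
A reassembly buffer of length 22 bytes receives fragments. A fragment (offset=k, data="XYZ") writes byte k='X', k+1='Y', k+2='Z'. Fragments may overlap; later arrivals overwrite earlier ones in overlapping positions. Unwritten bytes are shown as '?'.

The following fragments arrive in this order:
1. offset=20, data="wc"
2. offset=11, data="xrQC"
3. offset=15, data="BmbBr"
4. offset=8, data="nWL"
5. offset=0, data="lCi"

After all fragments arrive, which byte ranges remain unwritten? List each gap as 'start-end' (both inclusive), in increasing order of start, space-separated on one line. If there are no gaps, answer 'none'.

Answer: 3-7

Derivation:
Fragment 1: offset=20 len=2
Fragment 2: offset=11 len=4
Fragment 3: offset=15 len=5
Fragment 4: offset=8 len=3
Fragment 5: offset=0 len=3
Gaps: 3-7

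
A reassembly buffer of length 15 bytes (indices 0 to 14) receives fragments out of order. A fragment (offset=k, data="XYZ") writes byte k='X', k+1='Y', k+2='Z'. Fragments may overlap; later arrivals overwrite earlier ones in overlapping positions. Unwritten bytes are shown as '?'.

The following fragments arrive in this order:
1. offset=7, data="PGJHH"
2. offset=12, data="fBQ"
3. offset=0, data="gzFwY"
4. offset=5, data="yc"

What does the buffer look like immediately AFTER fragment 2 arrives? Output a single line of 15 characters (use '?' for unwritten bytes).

Fragment 1: offset=7 data="PGJHH" -> buffer=???????PGJHH???
Fragment 2: offset=12 data="fBQ" -> buffer=???????PGJHHfBQ

Answer: ???????PGJHHfBQ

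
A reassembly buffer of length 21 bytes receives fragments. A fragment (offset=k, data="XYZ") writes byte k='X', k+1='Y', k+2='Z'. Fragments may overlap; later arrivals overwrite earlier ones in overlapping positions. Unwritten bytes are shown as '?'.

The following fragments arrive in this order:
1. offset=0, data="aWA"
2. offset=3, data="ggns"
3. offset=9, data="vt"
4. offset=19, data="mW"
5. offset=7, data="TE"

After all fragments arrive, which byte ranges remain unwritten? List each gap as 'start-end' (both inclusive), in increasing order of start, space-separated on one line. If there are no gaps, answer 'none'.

Answer: 11-18

Derivation:
Fragment 1: offset=0 len=3
Fragment 2: offset=3 len=4
Fragment 3: offset=9 len=2
Fragment 4: offset=19 len=2
Fragment 5: offset=7 len=2
Gaps: 11-18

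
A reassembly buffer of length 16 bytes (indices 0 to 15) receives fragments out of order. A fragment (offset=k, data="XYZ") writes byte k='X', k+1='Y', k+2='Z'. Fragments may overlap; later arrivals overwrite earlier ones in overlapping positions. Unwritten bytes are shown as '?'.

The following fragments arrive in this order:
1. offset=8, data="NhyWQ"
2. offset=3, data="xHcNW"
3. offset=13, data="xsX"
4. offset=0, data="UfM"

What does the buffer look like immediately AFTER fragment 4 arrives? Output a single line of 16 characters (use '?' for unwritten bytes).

Answer: UfMxHcNWNhyWQxsX

Derivation:
Fragment 1: offset=8 data="NhyWQ" -> buffer=????????NhyWQ???
Fragment 2: offset=3 data="xHcNW" -> buffer=???xHcNWNhyWQ???
Fragment 3: offset=13 data="xsX" -> buffer=???xHcNWNhyWQxsX
Fragment 4: offset=0 data="UfM" -> buffer=UfMxHcNWNhyWQxsX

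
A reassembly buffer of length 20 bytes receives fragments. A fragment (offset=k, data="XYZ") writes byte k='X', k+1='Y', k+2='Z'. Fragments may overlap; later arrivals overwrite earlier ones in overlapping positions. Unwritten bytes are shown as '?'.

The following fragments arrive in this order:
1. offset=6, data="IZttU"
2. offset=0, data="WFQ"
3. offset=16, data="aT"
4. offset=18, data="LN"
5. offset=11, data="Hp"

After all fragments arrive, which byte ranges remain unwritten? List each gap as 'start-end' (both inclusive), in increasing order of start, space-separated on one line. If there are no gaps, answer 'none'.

Fragment 1: offset=6 len=5
Fragment 2: offset=0 len=3
Fragment 3: offset=16 len=2
Fragment 4: offset=18 len=2
Fragment 5: offset=11 len=2
Gaps: 3-5 13-15

Answer: 3-5 13-15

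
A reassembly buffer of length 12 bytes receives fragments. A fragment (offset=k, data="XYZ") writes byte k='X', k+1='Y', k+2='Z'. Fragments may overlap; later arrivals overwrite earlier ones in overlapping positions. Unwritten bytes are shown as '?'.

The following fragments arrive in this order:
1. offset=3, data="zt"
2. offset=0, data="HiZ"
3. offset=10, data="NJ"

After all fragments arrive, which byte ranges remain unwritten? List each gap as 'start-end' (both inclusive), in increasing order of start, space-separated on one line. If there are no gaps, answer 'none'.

Answer: 5-9

Derivation:
Fragment 1: offset=3 len=2
Fragment 2: offset=0 len=3
Fragment 3: offset=10 len=2
Gaps: 5-9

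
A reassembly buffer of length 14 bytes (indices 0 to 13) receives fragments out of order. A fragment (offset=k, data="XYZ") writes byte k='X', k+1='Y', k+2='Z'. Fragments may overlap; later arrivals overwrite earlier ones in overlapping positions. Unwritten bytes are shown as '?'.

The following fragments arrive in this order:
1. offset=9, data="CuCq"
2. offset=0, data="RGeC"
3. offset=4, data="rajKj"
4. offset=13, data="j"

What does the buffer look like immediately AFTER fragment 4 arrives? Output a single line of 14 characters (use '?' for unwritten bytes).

Fragment 1: offset=9 data="CuCq" -> buffer=?????????CuCq?
Fragment 2: offset=0 data="RGeC" -> buffer=RGeC?????CuCq?
Fragment 3: offset=4 data="rajKj" -> buffer=RGeCrajKjCuCq?
Fragment 4: offset=13 data="j" -> buffer=RGeCrajKjCuCqj

Answer: RGeCrajKjCuCqj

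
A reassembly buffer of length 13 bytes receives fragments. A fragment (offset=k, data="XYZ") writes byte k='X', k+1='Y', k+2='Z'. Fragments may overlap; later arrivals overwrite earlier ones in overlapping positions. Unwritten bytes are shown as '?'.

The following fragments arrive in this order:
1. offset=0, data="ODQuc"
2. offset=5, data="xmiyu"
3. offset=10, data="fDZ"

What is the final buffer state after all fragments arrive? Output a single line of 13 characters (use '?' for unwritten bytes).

Answer: ODQucxmiyufDZ

Derivation:
Fragment 1: offset=0 data="ODQuc" -> buffer=ODQuc????????
Fragment 2: offset=5 data="xmiyu" -> buffer=ODQucxmiyu???
Fragment 3: offset=10 data="fDZ" -> buffer=ODQucxmiyufDZ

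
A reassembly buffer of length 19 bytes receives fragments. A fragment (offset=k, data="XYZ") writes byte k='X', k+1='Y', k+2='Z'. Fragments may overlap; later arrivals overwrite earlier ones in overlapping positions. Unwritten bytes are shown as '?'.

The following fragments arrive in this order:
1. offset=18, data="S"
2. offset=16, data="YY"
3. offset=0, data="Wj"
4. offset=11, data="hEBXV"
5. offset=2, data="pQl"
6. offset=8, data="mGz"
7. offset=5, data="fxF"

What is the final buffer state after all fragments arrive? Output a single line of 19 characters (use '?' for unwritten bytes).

Fragment 1: offset=18 data="S" -> buffer=??????????????????S
Fragment 2: offset=16 data="YY" -> buffer=????????????????YYS
Fragment 3: offset=0 data="Wj" -> buffer=Wj??????????????YYS
Fragment 4: offset=11 data="hEBXV" -> buffer=Wj?????????hEBXVYYS
Fragment 5: offset=2 data="pQl" -> buffer=WjpQl??????hEBXVYYS
Fragment 6: offset=8 data="mGz" -> buffer=WjpQl???mGzhEBXVYYS
Fragment 7: offset=5 data="fxF" -> buffer=WjpQlfxFmGzhEBXVYYS

Answer: WjpQlfxFmGzhEBXVYYS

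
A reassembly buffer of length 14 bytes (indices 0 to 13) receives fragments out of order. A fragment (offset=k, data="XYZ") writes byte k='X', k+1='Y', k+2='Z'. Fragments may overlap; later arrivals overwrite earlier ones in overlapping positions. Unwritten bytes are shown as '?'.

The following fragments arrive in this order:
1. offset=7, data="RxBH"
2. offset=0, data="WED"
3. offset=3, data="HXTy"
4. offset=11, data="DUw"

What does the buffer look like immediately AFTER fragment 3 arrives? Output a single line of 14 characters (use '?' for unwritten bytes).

Fragment 1: offset=7 data="RxBH" -> buffer=???????RxBH???
Fragment 2: offset=0 data="WED" -> buffer=WED????RxBH???
Fragment 3: offset=3 data="HXTy" -> buffer=WEDHXTyRxBH???

Answer: WEDHXTyRxBH???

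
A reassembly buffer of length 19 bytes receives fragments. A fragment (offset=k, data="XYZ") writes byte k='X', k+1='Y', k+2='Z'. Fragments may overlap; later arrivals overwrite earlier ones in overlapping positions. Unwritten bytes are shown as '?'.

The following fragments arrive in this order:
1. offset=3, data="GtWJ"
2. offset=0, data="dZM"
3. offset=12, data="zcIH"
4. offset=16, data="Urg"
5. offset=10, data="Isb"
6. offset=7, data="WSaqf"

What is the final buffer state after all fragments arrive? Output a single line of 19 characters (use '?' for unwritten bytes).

Fragment 1: offset=3 data="GtWJ" -> buffer=???GtWJ????????????
Fragment 2: offset=0 data="dZM" -> buffer=dZMGtWJ????????????
Fragment 3: offset=12 data="zcIH" -> buffer=dZMGtWJ?????zcIH???
Fragment 4: offset=16 data="Urg" -> buffer=dZMGtWJ?????zcIHUrg
Fragment 5: offset=10 data="Isb" -> buffer=dZMGtWJ???IsbcIHUrg
Fragment 6: offset=7 data="WSaqf" -> buffer=dZMGtWJWSaqfbcIHUrg

Answer: dZMGtWJWSaqfbcIHUrg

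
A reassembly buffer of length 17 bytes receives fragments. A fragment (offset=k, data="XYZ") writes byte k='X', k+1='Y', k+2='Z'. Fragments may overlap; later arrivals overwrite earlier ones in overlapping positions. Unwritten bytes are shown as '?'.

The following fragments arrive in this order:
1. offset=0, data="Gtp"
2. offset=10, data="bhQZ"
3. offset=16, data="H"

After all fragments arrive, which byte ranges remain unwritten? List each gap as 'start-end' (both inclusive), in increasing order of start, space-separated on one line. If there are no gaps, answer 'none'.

Fragment 1: offset=0 len=3
Fragment 2: offset=10 len=4
Fragment 3: offset=16 len=1
Gaps: 3-9 14-15

Answer: 3-9 14-15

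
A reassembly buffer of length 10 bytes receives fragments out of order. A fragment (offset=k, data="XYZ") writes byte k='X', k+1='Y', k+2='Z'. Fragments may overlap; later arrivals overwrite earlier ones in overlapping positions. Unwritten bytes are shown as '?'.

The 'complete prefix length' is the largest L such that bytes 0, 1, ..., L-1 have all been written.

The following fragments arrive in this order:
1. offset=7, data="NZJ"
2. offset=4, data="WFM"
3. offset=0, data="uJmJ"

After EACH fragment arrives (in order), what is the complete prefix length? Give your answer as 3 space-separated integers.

Answer: 0 0 10

Derivation:
Fragment 1: offset=7 data="NZJ" -> buffer=???????NZJ -> prefix_len=0
Fragment 2: offset=4 data="WFM" -> buffer=????WFMNZJ -> prefix_len=0
Fragment 3: offset=0 data="uJmJ" -> buffer=uJmJWFMNZJ -> prefix_len=10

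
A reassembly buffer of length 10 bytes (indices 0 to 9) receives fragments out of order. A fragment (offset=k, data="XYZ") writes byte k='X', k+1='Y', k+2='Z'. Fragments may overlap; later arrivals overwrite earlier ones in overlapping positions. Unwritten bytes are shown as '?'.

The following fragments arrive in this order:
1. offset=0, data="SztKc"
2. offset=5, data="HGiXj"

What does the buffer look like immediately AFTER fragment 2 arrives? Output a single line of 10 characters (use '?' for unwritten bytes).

Answer: SztKcHGiXj

Derivation:
Fragment 1: offset=0 data="SztKc" -> buffer=SztKc?????
Fragment 2: offset=5 data="HGiXj" -> buffer=SztKcHGiXj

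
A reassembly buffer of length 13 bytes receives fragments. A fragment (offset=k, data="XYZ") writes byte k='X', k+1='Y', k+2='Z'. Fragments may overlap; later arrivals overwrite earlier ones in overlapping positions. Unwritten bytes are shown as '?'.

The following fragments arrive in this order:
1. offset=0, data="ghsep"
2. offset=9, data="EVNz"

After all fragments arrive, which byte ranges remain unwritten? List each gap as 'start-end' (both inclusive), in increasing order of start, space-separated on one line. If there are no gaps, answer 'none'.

Fragment 1: offset=0 len=5
Fragment 2: offset=9 len=4
Gaps: 5-8

Answer: 5-8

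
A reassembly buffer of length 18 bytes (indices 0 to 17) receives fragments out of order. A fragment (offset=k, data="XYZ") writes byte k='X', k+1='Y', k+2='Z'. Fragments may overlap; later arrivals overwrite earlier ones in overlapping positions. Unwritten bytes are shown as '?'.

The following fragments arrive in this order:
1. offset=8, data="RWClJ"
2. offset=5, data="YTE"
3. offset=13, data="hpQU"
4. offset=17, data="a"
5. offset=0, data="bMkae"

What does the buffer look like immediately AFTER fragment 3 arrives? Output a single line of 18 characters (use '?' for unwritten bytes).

Fragment 1: offset=8 data="RWClJ" -> buffer=????????RWClJ?????
Fragment 2: offset=5 data="YTE" -> buffer=?????YTERWClJ?????
Fragment 3: offset=13 data="hpQU" -> buffer=?????YTERWClJhpQU?

Answer: ?????YTERWClJhpQU?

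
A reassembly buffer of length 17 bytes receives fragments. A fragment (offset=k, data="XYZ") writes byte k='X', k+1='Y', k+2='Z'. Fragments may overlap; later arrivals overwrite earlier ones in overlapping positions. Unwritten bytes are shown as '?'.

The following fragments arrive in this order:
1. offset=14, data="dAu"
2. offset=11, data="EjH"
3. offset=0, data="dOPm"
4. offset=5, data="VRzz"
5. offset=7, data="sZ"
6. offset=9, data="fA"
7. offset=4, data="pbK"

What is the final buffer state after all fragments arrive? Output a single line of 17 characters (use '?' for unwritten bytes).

Answer: dOPmpbKsZfAEjHdAu

Derivation:
Fragment 1: offset=14 data="dAu" -> buffer=??????????????dAu
Fragment 2: offset=11 data="EjH" -> buffer=???????????EjHdAu
Fragment 3: offset=0 data="dOPm" -> buffer=dOPm???????EjHdAu
Fragment 4: offset=5 data="VRzz" -> buffer=dOPm?VRzz??EjHdAu
Fragment 5: offset=7 data="sZ" -> buffer=dOPm?VRsZ??EjHdAu
Fragment 6: offset=9 data="fA" -> buffer=dOPm?VRsZfAEjHdAu
Fragment 7: offset=4 data="pbK" -> buffer=dOPmpbKsZfAEjHdAu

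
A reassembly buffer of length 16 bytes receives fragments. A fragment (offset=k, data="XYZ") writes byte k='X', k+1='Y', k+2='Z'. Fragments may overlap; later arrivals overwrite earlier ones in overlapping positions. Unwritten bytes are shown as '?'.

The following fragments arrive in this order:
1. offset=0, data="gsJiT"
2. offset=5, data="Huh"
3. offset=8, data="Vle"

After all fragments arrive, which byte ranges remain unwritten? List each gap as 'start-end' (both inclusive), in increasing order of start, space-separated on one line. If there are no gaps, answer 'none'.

Answer: 11-15

Derivation:
Fragment 1: offset=0 len=5
Fragment 2: offset=5 len=3
Fragment 3: offset=8 len=3
Gaps: 11-15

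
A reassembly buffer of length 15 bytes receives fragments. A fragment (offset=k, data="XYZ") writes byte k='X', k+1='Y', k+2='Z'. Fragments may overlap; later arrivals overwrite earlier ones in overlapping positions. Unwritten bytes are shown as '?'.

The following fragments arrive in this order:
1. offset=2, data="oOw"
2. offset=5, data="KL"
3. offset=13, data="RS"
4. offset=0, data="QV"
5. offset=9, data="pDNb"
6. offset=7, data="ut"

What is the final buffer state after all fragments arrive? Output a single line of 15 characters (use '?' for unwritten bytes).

Fragment 1: offset=2 data="oOw" -> buffer=??oOw??????????
Fragment 2: offset=5 data="KL" -> buffer=??oOwKL????????
Fragment 3: offset=13 data="RS" -> buffer=??oOwKL??????RS
Fragment 4: offset=0 data="QV" -> buffer=QVoOwKL??????RS
Fragment 5: offset=9 data="pDNb" -> buffer=QVoOwKL??pDNbRS
Fragment 6: offset=7 data="ut" -> buffer=QVoOwKLutpDNbRS

Answer: QVoOwKLutpDNbRS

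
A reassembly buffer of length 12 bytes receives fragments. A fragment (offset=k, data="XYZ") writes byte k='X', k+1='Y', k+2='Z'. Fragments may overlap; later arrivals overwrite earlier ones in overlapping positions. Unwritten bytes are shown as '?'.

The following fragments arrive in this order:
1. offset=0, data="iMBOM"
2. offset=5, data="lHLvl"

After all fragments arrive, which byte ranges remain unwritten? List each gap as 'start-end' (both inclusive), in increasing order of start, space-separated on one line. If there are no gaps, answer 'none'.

Fragment 1: offset=0 len=5
Fragment 2: offset=5 len=5
Gaps: 10-11

Answer: 10-11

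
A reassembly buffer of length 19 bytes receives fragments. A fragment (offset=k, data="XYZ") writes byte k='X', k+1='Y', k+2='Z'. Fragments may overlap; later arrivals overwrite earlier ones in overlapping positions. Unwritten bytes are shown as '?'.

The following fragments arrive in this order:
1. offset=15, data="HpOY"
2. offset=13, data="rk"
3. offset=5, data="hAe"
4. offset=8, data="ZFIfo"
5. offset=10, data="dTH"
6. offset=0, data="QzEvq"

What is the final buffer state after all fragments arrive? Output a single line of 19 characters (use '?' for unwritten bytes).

Fragment 1: offset=15 data="HpOY" -> buffer=???????????????HpOY
Fragment 2: offset=13 data="rk" -> buffer=?????????????rkHpOY
Fragment 3: offset=5 data="hAe" -> buffer=?????hAe?????rkHpOY
Fragment 4: offset=8 data="ZFIfo" -> buffer=?????hAeZFIforkHpOY
Fragment 5: offset=10 data="dTH" -> buffer=?????hAeZFdTHrkHpOY
Fragment 6: offset=0 data="QzEvq" -> buffer=QzEvqhAeZFdTHrkHpOY

Answer: QzEvqhAeZFdTHrkHpOY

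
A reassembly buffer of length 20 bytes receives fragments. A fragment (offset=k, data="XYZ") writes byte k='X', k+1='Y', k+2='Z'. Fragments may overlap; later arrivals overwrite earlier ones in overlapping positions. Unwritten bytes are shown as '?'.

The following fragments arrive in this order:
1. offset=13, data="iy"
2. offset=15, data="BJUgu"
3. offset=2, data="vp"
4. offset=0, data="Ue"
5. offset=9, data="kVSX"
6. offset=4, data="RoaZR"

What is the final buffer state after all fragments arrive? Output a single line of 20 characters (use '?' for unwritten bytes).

Answer: UevpRoaZRkVSXiyBJUgu

Derivation:
Fragment 1: offset=13 data="iy" -> buffer=?????????????iy?????
Fragment 2: offset=15 data="BJUgu" -> buffer=?????????????iyBJUgu
Fragment 3: offset=2 data="vp" -> buffer=??vp?????????iyBJUgu
Fragment 4: offset=0 data="Ue" -> buffer=Uevp?????????iyBJUgu
Fragment 5: offset=9 data="kVSX" -> buffer=Uevp?????kVSXiyBJUgu
Fragment 6: offset=4 data="RoaZR" -> buffer=UevpRoaZRkVSXiyBJUgu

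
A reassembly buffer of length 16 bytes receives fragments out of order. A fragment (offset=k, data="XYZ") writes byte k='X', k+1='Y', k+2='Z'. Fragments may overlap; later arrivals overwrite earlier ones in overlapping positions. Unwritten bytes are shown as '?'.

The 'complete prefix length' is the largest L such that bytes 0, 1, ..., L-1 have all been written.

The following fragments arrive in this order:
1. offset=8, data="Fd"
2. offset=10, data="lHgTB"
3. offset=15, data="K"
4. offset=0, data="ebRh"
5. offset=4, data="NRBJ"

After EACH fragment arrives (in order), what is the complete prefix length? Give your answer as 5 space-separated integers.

Fragment 1: offset=8 data="Fd" -> buffer=????????Fd?????? -> prefix_len=0
Fragment 2: offset=10 data="lHgTB" -> buffer=????????FdlHgTB? -> prefix_len=0
Fragment 3: offset=15 data="K" -> buffer=????????FdlHgTBK -> prefix_len=0
Fragment 4: offset=0 data="ebRh" -> buffer=ebRh????FdlHgTBK -> prefix_len=4
Fragment 5: offset=4 data="NRBJ" -> buffer=ebRhNRBJFdlHgTBK -> prefix_len=16

Answer: 0 0 0 4 16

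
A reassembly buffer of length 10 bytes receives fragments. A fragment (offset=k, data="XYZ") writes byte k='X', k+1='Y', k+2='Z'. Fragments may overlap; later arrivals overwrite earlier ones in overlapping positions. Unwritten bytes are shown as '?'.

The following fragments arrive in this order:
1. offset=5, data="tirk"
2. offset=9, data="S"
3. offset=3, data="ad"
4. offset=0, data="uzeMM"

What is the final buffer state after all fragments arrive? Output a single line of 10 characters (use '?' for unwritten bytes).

Answer: uzeMMtirkS

Derivation:
Fragment 1: offset=5 data="tirk" -> buffer=?????tirk?
Fragment 2: offset=9 data="S" -> buffer=?????tirkS
Fragment 3: offset=3 data="ad" -> buffer=???adtirkS
Fragment 4: offset=0 data="uzeMM" -> buffer=uzeMMtirkS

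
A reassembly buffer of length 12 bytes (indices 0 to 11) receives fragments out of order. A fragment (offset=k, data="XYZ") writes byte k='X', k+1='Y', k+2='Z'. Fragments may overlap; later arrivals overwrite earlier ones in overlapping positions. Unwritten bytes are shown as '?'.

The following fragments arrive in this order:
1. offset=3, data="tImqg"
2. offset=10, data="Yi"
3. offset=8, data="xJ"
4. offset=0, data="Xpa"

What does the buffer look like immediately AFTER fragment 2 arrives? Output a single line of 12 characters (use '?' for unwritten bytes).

Answer: ???tImqg??Yi

Derivation:
Fragment 1: offset=3 data="tImqg" -> buffer=???tImqg????
Fragment 2: offset=10 data="Yi" -> buffer=???tImqg??Yi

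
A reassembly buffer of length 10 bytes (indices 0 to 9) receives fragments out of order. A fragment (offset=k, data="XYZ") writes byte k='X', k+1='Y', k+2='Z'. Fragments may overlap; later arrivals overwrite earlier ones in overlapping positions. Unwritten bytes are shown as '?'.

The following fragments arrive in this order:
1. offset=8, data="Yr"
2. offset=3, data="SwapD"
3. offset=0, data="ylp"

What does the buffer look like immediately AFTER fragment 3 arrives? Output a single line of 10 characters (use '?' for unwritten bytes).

Fragment 1: offset=8 data="Yr" -> buffer=????????Yr
Fragment 2: offset=3 data="SwapD" -> buffer=???SwapDYr
Fragment 3: offset=0 data="ylp" -> buffer=ylpSwapDYr

Answer: ylpSwapDYr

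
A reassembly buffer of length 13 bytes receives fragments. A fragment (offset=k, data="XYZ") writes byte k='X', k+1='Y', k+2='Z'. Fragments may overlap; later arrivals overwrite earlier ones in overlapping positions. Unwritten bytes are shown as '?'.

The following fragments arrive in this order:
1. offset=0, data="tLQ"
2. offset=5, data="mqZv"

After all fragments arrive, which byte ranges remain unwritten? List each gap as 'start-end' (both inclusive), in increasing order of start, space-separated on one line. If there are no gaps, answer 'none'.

Fragment 1: offset=0 len=3
Fragment 2: offset=5 len=4
Gaps: 3-4 9-12

Answer: 3-4 9-12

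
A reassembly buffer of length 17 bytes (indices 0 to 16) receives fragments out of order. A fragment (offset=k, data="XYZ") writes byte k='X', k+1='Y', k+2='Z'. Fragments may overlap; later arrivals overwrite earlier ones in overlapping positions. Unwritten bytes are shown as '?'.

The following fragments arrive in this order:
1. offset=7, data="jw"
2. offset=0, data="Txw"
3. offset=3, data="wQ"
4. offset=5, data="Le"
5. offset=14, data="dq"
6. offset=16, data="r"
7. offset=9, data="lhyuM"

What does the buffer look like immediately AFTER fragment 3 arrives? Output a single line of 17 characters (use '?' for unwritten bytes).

Fragment 1: offset=7 data="jw" -> buffer=???????jw????????
Fragment 2: offset=0 data="Txw" -> buffer=Txw????jw????????
Fragment 3: offset=3 data="wQ" -> buffer=TxwwQ??jw????????

Answer: TxwwQ??jw????????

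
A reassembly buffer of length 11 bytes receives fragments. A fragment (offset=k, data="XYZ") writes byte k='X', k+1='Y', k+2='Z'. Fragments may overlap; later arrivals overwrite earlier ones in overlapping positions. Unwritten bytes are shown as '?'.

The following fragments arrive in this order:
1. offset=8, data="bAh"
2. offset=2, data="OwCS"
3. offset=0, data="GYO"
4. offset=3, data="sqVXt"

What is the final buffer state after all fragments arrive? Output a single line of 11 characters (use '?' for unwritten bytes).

Fragment 1: offset=8 data="bAh" -> buffer=????????bAh
Fragment 2: offset=2 data="OwCS" -> buffer=??OwCS??bAh
Fragment 3: offset=0 data="GYO" -> buffer=GYOwCS??bAh
Fragment 4: offset=3 data="sqVXt" -> buffer=GYOsqVXtbAh

Answer: GYOsqVXtbAh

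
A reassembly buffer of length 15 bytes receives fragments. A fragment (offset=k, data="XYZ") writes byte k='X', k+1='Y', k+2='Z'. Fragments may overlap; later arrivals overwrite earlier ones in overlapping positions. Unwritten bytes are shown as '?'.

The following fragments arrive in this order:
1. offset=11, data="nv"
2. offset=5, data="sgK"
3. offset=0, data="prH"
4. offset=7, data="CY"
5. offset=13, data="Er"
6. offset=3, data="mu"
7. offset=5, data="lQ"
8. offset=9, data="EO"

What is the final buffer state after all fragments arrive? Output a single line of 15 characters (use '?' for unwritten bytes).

Answer: prHmulQCYEOnvEr

Derivation:
Fragment 1: offset=11 data="nv" -> buffer=???????????nv??
Fragment 2: offset=5 data="sgK" -> buffer=?????sgK???nv??
Fragment 3: offset=0 data="prH" -> buffer=prH??sgK???nv??
Fragment 4: offset=7 data="CY" -> buffer=prH??sgCY??nv??
Fragment 5: offset=13 data="Er" -> buffer=prH??sgCY??nvEr
Fragment 6: offset=3 data="mu" -> buffer=prHmusgCY??nvEr
Fragment 7: offset=5 data="lQ" -> buffer=prHmulQCY??nvEr
Fragment 8: offset=9 data="EO" -> buffer=prHmulQCYEOnvEr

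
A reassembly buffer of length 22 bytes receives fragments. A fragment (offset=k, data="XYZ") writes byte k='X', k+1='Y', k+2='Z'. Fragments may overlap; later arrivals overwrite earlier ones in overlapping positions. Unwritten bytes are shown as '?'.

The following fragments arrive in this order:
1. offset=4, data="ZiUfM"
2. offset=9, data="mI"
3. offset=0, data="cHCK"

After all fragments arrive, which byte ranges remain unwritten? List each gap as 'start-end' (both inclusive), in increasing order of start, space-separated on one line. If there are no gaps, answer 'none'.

Fragment 1: offset=4 len=5
Fragment 2: offset=9 len=2
Fragment 3: offset=0 len=4
Gaps: 11-21

Answer: 11-21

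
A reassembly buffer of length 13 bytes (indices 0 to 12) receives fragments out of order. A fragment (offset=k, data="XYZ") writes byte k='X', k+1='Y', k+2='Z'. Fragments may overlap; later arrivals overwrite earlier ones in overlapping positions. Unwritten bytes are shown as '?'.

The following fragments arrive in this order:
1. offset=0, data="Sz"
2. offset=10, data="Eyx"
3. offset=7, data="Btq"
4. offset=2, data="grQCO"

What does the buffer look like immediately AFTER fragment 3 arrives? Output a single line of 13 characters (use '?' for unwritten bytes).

Fragment 1: offset=0 data="Sz" -> buffer=Sz???????????
Fragment 2: offset=10 data="Eyx" -> buffer=Sz????????Eyx
Fragment 3: offset=7 data="Btq" -> buffer=Sz?????BtqEyx

Answer: Sz?????BtqEyx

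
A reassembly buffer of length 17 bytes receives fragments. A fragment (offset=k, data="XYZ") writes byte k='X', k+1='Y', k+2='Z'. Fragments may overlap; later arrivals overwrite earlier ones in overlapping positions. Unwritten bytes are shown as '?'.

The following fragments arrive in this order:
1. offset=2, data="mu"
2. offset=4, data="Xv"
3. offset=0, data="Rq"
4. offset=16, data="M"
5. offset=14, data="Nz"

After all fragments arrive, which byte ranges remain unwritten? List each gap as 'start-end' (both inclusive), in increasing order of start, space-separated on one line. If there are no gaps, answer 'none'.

Fragment 1: offset=2 len=2
Fragment 2: offset=4 len=2
Fragment 3: offset=0 len=2
Fragment 4: offset=16 len=1
Fragment 5: offset=14 len=2
Gaps: 6-13

Answer: 6-13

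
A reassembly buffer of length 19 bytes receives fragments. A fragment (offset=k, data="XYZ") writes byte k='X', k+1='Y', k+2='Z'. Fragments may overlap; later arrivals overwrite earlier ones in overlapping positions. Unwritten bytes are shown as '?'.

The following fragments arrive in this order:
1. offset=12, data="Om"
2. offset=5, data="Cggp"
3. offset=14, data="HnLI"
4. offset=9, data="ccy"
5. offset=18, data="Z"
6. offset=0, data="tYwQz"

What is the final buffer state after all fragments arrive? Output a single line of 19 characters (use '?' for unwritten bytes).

Answer: tYwQzCggpccyOmHnLIZ

Derivation:
Fragment 1: offset=12 data="Om" -> buffer=????????????Om?????
Fragment 2: offset=5 data="Cggp" -> buffer=?????Cggp???Om?????
Fragment 3: offset=14 data="HnLI" -> buffer=?????Cggp???OmHnLI?
Fragment 4: offset=9 data="ccy" -> buffer=?????CggpccyOmHnLI?
Fragment 5: offset=18 data="Z" -> buffer=?????CggpccyOmHnLIZ
Fragment 6: offset=0 data="tYwQz" -> buffer=tYwQzCggpccyOmHnLIZ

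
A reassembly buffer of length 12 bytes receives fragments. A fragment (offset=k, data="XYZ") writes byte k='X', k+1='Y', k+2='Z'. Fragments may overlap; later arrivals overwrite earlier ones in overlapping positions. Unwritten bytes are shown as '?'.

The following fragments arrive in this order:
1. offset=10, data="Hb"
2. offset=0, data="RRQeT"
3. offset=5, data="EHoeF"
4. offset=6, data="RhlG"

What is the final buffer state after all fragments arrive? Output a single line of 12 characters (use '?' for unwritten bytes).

Answer: RRQeTERhlGHb

Derivation:
Fragment 1: offset=10 data="Hb" -> buffer=??????????Hb
Fragment 2: offset=0 data="RRQeT" -> buffer=RRQeT?????Hb
Fragment 3: offset=5 data="EHoeF" -> buffer=RRQeTEHoeFHb
Fragment 4: offset=6 data="RhlG" -> buffer=RRQeTERhlGHb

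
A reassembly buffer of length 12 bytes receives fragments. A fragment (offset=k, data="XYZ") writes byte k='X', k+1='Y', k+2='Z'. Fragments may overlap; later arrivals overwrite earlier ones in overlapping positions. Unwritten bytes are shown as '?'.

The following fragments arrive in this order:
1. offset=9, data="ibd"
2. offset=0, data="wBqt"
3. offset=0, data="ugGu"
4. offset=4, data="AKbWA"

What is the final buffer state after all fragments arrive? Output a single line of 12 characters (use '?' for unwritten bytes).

Fragment 1: offset=9 data="ibd" -> buffer=?????????ibd
Fragment 2: offset=0 data="wBqt" -> buffer=wBqt?????ibd
Fragment 3: offset=0 data="ugGu" -> buffer=ugGu?????ibd
Fragment 4: offset=4 data="AKbWA" -> buffer=ugGuAKbWAibd

Answer: ugGuAKbWAibd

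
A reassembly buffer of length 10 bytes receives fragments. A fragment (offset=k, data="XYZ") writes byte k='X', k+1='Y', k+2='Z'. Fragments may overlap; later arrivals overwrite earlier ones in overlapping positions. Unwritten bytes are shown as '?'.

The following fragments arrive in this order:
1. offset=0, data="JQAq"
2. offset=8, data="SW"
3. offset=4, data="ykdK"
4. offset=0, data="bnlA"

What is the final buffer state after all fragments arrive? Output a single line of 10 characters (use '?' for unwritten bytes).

Answer: bnlAykdKSW

Derivation:
Fragment 1: offset=0 data="JQAq" -> buffer=JQAq??????
Fragment 2: offset=8 data="SW" -> buffer=JQAq????SW
Fragment 3: offset=4 data="ykdK" -> buffer=JQAqykdKSW
Fragment 4: offset=0 data="bnlA" -> buffer=bnlAykdKSW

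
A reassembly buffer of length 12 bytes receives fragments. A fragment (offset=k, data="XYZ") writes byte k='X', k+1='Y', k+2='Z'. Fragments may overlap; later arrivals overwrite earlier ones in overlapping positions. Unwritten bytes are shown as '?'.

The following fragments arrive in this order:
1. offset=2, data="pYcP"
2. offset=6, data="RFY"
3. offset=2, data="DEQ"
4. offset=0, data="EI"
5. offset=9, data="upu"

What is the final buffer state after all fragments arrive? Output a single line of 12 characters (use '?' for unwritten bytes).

Fragment 1: offset=2 data="pYcP" -> buffer=??pYcP??????
Fragment 2: offset=6 data="RFY" -> buffer=??pYcPRFY???
Fragment 3: offset=2 data="DEQ" -> buffer=??DEQPRFY???
Fragment 4: offset=0 data="EI" -> buffer=EIDEQPRFY???
Fragment 5: offset=9 data="upu" -> buffer=EIDEQPRFYupu

Answer: EIDEQPRFYupu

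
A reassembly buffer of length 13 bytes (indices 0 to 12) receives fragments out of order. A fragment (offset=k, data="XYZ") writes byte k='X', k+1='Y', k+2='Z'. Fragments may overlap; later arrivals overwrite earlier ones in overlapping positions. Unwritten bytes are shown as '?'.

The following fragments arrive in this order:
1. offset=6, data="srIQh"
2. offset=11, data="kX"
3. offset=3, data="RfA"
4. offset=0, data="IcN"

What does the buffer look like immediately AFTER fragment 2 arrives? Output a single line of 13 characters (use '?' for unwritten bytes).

Fragment 1: offset=6 data="srIQh" -> buffer=??????srIQh??
Fragment 2: offset=11 data="kX" -> buffer=??????srIQhkX

Answer: ??????srIQhkX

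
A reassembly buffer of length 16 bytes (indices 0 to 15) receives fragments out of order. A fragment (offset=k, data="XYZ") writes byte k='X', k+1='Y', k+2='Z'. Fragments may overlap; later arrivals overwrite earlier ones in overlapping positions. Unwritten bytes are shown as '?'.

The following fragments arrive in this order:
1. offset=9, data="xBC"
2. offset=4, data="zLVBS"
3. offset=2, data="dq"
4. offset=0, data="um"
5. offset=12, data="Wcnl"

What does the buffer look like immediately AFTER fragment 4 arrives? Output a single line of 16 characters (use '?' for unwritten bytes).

Fragment 1: offset=9 data="xBC" -> buffer=?????????xBC????
Fragment 2: offset=4 data="zLVBS" -> buffer=????zLVBSxBC????
Fragment 3: offset=2 data="dq" -> buffer=??dqzLVBSxBC????
Fragment 4: offset=0 data="um" -> buffer=umdqzLVBSxBC????

Answer: umdqzLVBSxBC????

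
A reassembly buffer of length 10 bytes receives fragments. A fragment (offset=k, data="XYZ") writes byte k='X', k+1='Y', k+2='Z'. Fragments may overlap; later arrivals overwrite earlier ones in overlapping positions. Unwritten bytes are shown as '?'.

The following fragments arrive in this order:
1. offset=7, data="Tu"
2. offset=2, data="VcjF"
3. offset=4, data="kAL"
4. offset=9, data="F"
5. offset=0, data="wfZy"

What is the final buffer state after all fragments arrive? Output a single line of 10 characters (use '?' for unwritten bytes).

Answer: wfZykALTuF

Derivation:
Fragment 1: offset=7 data="Tu" -> buffer=???????Tu?
Fragment 2: offset=2 data="VcjF" -> buffer=??VcjF?Tu?
Fragment 3: offset=4 data="kAL" -> buffer=??VckALTu?
Fragment 4: offset=9 data="F" -> buffer=??VckALTuF
Fragment 5: offset=0 data="wfZy" -> buffer=wfZykALTuF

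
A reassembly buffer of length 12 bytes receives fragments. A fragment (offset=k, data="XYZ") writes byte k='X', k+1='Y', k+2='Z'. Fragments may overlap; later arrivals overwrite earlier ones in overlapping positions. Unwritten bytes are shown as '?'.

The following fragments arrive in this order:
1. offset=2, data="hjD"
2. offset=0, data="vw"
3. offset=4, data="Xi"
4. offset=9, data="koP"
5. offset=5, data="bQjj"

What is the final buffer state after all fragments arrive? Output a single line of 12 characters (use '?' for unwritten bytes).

Fragment 1: offset=2 data="hjD" -> buffer=??hjD???????
Fragment 2: offset=0 data="vw" -> buffer=vwhjD???????
Fragment 3: offset=4 data="Xi" -> buffer=vwhjXi??????
Fragment 4: offset=9 data="koP" -> buffer=vwhjXi???koP
Fragment 5: offset=5 data="bQjj" -> buffer=vwhjXbQjjkoP

Answer: vwhjXbQjjkoP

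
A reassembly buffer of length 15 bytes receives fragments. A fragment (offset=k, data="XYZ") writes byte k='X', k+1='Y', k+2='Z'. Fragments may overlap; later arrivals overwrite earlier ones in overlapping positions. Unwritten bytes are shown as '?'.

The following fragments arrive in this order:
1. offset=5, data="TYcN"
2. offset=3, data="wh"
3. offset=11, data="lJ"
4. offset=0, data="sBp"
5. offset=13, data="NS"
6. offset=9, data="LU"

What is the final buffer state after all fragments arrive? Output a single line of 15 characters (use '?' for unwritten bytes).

Fragment 1: offset=5 data="TYcN" -> buffer=?????TYcN??????
Fragment 2: offset=3 data="wh" -> buffer=???whTYcN??????
Fragment 3: offset=11 data="lJ" -> buffer=???whTYcN??lJ??
Fragment 4: offset=0 data="sBp" -> buffer=sBpwhTYcN??lJ??
Fragment 5: offset=13 data="NS" -> buffer=sBpwhTYcN??lJNS
Fragment 6: offset=9 data="LU" -> buffer=sBpwhTYcNLUlJNS

Answer: sBpwhTYcNLUlJNS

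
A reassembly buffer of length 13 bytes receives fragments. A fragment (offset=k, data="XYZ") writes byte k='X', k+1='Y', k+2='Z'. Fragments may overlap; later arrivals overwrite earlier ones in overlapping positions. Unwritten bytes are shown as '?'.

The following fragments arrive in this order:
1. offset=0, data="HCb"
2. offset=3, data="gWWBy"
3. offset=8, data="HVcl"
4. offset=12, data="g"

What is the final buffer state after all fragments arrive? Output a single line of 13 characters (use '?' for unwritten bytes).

Answer: HCbgWWByHVclg

Derivation:
Fragment 1: offset=0 data="HCb" -> buffer=HCb??????????
Fragment 2: offset=3 data="gWWBy" -> buffer=HCbgWWBy?????
Fragment 3: offset=8 data="HVcl" -> buffer=HCbgWWByHVcl?
Fragment 4: offset=12 data="g" -> buffer=HCbgWWByHVclg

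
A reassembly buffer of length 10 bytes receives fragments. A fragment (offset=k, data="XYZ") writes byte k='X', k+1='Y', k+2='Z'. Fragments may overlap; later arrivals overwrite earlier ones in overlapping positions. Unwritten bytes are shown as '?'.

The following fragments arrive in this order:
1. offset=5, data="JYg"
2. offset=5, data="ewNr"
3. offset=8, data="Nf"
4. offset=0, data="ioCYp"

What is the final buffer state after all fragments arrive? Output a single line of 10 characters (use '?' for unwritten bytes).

Answer: ioCYpewNNf

Derivation:
Fragment 1: offset=5 data="JYg" -> buffer=?????JYg??
Fragment 2: offset=5 data="ewNr" -> buffer=?????ewNr?
Fragment 3: offset=8 data="Nf" -> buffer=?????ewNNf
Fragment 4: offset=0 data="ioCYp" -> buffer=ioCYpewNNf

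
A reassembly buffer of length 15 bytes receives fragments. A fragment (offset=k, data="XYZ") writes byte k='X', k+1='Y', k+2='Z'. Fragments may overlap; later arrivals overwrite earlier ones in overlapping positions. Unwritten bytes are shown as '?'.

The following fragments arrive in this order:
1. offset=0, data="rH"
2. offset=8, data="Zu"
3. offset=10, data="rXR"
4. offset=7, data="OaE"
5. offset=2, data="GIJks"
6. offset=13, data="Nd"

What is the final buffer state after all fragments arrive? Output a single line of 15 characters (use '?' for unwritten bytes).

Fragment 1: offset=0 data="rH" -> buffer=rH?????????????
Fragment 2: offset=8 data="Zu" -> buffer=rH??????Zu?????
Fragment 3: offset=10 data="rXR" -> buffer=rH??????ZurXR??
Fragment 4: offset=7 data="OaE" -> buffer=rH?????OaErXR??
Fragment 5: offset=2 data="GIJks" -> buffer=rHGIJksOaErXR??
Fragment 6: offset=13 data="Nd" -> buffer=rHGIJksOaErXRNd

Answer: rHGIJksOaErXRNd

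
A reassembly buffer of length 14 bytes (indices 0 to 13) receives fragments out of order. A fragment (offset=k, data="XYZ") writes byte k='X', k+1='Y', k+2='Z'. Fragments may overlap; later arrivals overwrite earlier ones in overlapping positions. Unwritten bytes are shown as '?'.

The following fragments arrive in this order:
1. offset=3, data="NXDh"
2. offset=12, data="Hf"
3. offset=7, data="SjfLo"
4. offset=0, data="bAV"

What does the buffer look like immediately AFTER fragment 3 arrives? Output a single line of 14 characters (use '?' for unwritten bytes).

Fragment 1: offset=3 data="NXDh" -> buffer=???NXDh???????
Fragment 2: offset=12 data="Hf" -> buffer=???NXDh?????Hf
Fragment 3: offset=7 data="SjfLo" -> buffer=???NXDhSjfLoHf

Answer: ???NXDhSjfLoHf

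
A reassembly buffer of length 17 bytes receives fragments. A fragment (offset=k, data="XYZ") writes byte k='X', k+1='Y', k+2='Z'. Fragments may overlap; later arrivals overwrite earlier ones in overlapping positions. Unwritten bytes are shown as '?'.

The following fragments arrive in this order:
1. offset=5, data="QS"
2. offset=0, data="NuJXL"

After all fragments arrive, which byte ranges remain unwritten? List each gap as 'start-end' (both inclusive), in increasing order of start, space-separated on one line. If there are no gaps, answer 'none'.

Fragment 1: offset=5 len=2
Fragment 2: offset=0 len=5
Gaps: 7-16

Answer: 7-16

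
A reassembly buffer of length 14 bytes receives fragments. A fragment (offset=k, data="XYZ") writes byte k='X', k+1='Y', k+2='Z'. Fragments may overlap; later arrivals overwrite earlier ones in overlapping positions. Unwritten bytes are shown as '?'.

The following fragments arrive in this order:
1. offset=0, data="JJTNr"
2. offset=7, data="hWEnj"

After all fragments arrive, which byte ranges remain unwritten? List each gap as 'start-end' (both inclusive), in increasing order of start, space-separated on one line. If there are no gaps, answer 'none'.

Answer: 5-6 12-13

Derivation:
Fragment 1: offset=0 len=5
Fragment 2: offset=7 len=5
Gaps: 5-6 12-13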